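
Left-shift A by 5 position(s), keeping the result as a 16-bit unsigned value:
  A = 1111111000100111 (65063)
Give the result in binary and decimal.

Shift left by 5: drop the top 5 bit(s), append 5 zero(s) on the right.
  1111111000100111  ->  discard [11111], keep [11000100111], append 00000
= 1100010011100000

Answer: 1100010011100000 (50400)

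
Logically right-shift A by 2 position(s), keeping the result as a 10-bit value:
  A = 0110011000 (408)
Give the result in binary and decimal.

Logical shift right by 2: drop the bottom 2 bit(s), prepend 2 zero(s) on the left.
  0110011000  ->  keep [01100110], discard [00], prepend 00
= 0001100110

Answer: 0001100110 (102)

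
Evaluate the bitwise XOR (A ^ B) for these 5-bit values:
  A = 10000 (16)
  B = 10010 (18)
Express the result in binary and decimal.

Apply ^ to each column (1 where bits differ):
  10000
^ 10010
-------
  00010

Answer: 00010 (2)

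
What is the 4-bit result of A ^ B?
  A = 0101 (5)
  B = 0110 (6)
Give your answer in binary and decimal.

Apply ^ to each column (1 where bits differ):
  0101
^ 0110
------
  0011

Answer: 0011 (3)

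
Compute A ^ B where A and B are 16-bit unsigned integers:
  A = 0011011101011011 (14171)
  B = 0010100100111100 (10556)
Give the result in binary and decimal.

Apply ^ to each column (1 where bits differ):
  0011011101011011
^ 0010100100111100
------------------
  0001111001100111

Answer: 0001111001100111 (7783)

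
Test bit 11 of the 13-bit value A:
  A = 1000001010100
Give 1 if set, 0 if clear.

Bit 11 is the 12th from the right.
  1000001010100
   ^
That bit is 0.

Answer: 0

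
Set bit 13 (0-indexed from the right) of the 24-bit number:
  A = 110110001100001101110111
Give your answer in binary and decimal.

Mask = 1 << 13 = 000000000010000000000000
Bit 13 of A is 0, so OR-ing with the mask flips it to 1.
  110110001100001101110111
| 000000000010000000000000
--------------------------
  110110001110001101110111

Answer: 110110001110001101110111 (14214007)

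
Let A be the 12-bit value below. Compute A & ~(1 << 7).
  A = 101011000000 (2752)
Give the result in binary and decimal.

Mask = ~(1 << 7) = 111101111111
Bit 7 of A is 1, so AND-ing with the mask clears it to 0.
  101011000000
& 111101111111
--------------
  101001000000

Answer: 101001000000 (2624)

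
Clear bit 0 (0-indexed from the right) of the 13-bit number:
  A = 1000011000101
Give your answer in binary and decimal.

Mask = ~(1 << 0) = 1111111111110
Bit 0 of A is 1, so AND-ing with the mask clears it to 0.
  1000011000101
& 1111111111110
---------------
  1000011000100

Answer: 1000011000100 (4292)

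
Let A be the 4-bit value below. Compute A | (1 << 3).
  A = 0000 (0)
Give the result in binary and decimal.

Mask = 1 << 3 = 1000
Bit 3 of A is 0, so OR-ing with the mask flips it to 1.
  0000
| 1000
------
  1000

Answer: 1000 (8)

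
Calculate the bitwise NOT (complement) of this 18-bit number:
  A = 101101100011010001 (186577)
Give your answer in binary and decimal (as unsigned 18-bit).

Flip each bit (0->1, 1->0):
  101101100011010001
  010010011100101110

Answer: 010010011100101110 (75566)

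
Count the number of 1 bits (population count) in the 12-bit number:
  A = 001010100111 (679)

001010100111
1-bits at positions (from bit 0 = LSB): 0, 1, 2, 5, 7, 9
Count = 6

Answer: 6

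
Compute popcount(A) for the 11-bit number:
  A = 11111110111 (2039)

11111110111
1-bits at positions (from bit 0 = LSB): 0, 1, 2, 4, 5, 6, 7, 8, 9, 10
Count = 10

Answer: 10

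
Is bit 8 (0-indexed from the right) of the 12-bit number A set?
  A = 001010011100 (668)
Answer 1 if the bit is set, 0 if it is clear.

Bit 8 is the 9th from the right.
  001010011100
     ^
That bit is 0.

Answer: 0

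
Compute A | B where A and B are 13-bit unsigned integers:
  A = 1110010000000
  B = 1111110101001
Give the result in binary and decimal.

Apply | to each column (1 where either bit is 1):
  1110010000000
| 1111110101001
---------------
  1111110101001

Answer: 1111110101001 (8105)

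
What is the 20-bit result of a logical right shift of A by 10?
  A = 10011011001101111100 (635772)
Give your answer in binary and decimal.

Logical shift right by 10: drop the bottom 10 bit(s), prepend 10 zero(s) on the left.
  10011011001101111100  ->  keep [1001101100], discard [1101111100], prepend 0000000000
= 00000000001001101100

Answer: 00000000001001101100 (620)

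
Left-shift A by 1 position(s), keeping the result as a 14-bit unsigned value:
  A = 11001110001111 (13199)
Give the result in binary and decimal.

Shift left by 1: drop the top 1 bit(s), append 1 zero(s) on the right.
  11001110001111  ->  discard [1], keep [1001110001111], append 0
= 10011100011110

Answer: 10011100011110 (10014)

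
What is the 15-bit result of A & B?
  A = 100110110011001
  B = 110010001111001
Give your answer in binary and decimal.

Apply & to each column (1 only where both bits are 1):
  100110110011001
& 110010001111001
-----------------
  100010000011001

Answer: 100010000011001 (17433)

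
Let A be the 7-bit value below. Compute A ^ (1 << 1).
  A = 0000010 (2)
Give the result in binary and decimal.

Mask = 1 << 1 = 0000010
Bit 1 of A is 1; XOR with the mask flips it to 0.
  0000010
^ 0000010
---------
  0000000

Answer: 0000000 (0)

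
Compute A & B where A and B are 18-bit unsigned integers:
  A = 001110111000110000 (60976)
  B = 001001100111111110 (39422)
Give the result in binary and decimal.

Apply & to each column (1 only where both bits are 1):
  001110111000110000
& 001001100111111110
--------------------
  001000100000110000

Answer: 001000100000110000 (34864)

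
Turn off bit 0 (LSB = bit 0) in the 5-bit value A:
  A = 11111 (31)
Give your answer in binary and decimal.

Mask = ~(1 << 0) = 11110
Bit 0 of A is 1, so AND-ing with the mask clears it to 0.
  11111
& 11110
-------
  11110

Answer: 11110 (30)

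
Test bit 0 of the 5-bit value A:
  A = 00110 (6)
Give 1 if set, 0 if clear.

Bit 0 is the 1st from the right.
  00110
      ^
That bit is 0.

Answer: 0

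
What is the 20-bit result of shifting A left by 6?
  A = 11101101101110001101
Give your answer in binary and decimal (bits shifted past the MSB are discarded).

Shift left by 6: drop the top 6 bit(s), append 6 zero(s) on the right.
  11101101101110001101  ->  discard [111011], keep [01101110001101], append 000000
= 01101110001101000000

Answer: 01101110001101000000 (451392)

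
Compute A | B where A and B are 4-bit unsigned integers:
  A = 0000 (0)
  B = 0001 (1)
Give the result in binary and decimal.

Apply | to each column (1 where either bit is 1):
  0000
| 0001
------
  0001

Answer: 0001 (1)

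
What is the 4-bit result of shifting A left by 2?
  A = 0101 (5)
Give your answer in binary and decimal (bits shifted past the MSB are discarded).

Shift left by 2: drop the top 2 bit(s), append 2 zero(s) on the right.
  0101  ->  discard [01], keep [01], append 00
= 0100

Answer: 0100 (4)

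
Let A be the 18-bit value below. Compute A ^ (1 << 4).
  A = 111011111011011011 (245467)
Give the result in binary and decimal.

Mask = 1 << 4 = 000000000000010000
Bit 4 of A is 1; XOR with the mask flips it to 0.
  111011111011011011
^ 000000000000010000
--------------------
  111011111011001011

Answer: 111011111011001011 (245451)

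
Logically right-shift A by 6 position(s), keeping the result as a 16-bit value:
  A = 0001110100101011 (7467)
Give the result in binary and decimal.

Logical shift right by 6: drop the bottom 6 bit(s), prepend 6 zero(s) on the left.
  0001110100101011  ->  keep [0001110100], discard [101011], prepend 000000
= 0000000001110100

Answer: 0000000001110100 (116)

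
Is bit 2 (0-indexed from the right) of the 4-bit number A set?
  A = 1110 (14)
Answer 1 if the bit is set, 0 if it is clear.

Bit 2 is the 3rd from the right.
  1110
   ^
That bit is 1.

Answer: 1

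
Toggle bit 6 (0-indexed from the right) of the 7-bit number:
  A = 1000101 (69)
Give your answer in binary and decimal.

Mask = 1 << 6 = 1000000
Bit 6 of A is 1; XOR with the mask flips it to 0.
  1000101
^ 1000000
---------
  0000101

Answer: 0000101 (5)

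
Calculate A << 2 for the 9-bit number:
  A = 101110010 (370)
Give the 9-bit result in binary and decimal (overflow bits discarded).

Shift left by 2: drop the top 2 bit(s), append 2 zero(s) on the right.
  101110010  ->  discard [10], keep [1110010], append 00
= 111001000

Answer: 111001000 (456)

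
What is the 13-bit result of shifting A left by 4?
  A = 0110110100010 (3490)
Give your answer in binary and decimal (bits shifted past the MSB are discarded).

Shift left by 4: drop the top 4 bit(s), append 4 zero(s) on the right.
  0110110100010  ->  discard [0110], keep [110100010], append 0000
= 1101000100000

Answer: 1101000100000 (6688)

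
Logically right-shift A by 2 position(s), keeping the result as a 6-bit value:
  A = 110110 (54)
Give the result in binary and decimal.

Logical shift right by 2: drop the bottom 2 bit(s), prepend 2 zero(s) on the left.
  110110  ->  keep [1101], discard [10], prepend 00
= 001101

Answer: 001101 (13)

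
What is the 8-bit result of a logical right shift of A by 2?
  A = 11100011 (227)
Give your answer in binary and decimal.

Logical shift right by 2: drop the bottom 2 bit(s), prepend 2 zero(s) on the left.
  11100011  ->  keep [111000], discard [11], prepend 00
= 00111000

Answer: 00111000 (56)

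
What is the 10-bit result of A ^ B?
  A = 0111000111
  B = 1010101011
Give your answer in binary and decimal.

Apply ^ to each column (1 where bits differ):
  0111000111
^ 1010101011
------------
  1101101100

Answer: 1101101100 (876)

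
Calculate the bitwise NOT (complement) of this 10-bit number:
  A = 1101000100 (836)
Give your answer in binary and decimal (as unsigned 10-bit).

Flip each bit (0->1, 1->0):
  1101000100
  0010111011

Answer: 0010111011 (187)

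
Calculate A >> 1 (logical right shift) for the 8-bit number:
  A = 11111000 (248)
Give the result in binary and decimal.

Logical shift right by 1: drop the bottom 1 bit(s), prepend 1 zero(s) on the left.
  11111000  ->  keep [1111100], discard [0], prepend 0
= 01111100

Answer: 01111100 (124)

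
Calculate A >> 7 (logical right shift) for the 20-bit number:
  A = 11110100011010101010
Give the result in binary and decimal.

Logical shift right by 7: drop the bottom 7 bit(s), prepend 7 zero(s) on the left.
  11110100011010101010  ->  keep [1111010001101], discard [0101010], prepend 0000000
= 00000001111010001101

Answer: 00000001111010001101 (7821)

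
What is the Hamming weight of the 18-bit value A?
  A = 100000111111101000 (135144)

100000111111101000
1-bits at positions (from bit 0 = LSB): 3, 5, 6, 7, 8, 9, 10, 11, 17
Count = 9

Answer: 9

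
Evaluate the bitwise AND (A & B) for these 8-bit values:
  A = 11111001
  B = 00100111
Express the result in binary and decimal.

Apply & to each column (1 only where both bits are 1):
  11111001
& 00100111
----------
  00100001

Answer: 00100001 (33)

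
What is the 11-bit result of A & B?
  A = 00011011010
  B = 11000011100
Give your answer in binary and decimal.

Apply & to each column (1 only where both bits are 1):
  00011011010
& 11000011100
-------------
  00000011000

Answer: 00000011000 (24)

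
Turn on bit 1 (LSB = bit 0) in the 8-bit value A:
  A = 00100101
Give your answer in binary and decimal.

Mask = 1 << 1 = 00000010
Bit 1 of A is 0, so OR-ing with the mask flips it to 1.
  00100101
| 00000010
----------
  00100111

Answer: 00100111 (39)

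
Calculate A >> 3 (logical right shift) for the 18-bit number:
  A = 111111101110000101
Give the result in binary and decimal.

Logical shift right by 3: drop the bottom 3 bit(s), prepend 3 zero(s) on the left.
  111111101110000101  ->  keep [111111101110000], discard [101], prepend 000
= 000111111101110000

Answer: 000111111101110000 (32624)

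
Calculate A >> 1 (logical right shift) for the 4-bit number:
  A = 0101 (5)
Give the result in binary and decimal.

Logical shift right by 1: drop the bottom 1 bit(s), prepend 1 zero(s) on the left.
  0101  ->  keep [010], discard [1], prepend 0
= 0010

Answer: 0010 (2)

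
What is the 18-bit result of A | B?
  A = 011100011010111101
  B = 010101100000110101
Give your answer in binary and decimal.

Apply | to each column (1 where either bit is 1):
  011100011010111101
| 010101100000110101
--------------------
  011101111010111101

Answer: 011101111010111101 (122557)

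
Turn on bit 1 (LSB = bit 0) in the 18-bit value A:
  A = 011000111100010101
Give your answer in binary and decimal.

Mask = 1 << 1 = 000000000000000010
Bit 1 of A is 0, so OR-ing with the mask flips it to 1.
  011000111100010101
| 000000000000000010
--------------------
  011000111100010111

Answer: 011000111100010111 (102167)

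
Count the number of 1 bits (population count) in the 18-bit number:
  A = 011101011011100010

011101011011100010
1-bits at positions (from bit 0 = LSB): 1, 5, 6, 7, 9, 10, 12, 14, 15, 16
Count = 10

Answer: 10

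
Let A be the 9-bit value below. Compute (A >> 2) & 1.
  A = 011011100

Bit 2 is the 3rd from the right.
  011011100
        ^
That bit is 1.

Answer: 1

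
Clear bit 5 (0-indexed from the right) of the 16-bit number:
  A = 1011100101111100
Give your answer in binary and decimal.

Mask = ~(1 << 5) = 1111111111011111
Bit 5 of A is 1, so AND-ing with the mask clears it to 0.
  1011100101111100
& 1111111111011111
------------------
  1011100101011100

Answer: 1011100101011100 (47452)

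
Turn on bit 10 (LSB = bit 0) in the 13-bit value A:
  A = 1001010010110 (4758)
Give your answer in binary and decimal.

Mask = 1 << 10 = 0010000000000
Bit 10 of A is 0, so OR-ing with the mask flips it to 1.
  1001010010110
| 0010000000000
---------------
  1011010010110

Answer: 1011010010110 (5782)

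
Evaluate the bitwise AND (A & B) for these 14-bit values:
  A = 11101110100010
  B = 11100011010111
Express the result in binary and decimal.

Apply & to each column (1 only where both bits are 1):
  11101110100010
& 11100011010111
----------------
  11100010000010

Answer: 11100010000010 (14466)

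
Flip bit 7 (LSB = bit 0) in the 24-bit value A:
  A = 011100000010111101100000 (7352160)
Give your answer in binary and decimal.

Mask = 1 << 7 = 000000000000000010000000
Bit 7 of A is 0; XOR with the mask flips it to 1.
  011100000010111101100000
^ 000000000000000010000000
--------------------------
  011100000010111111100000

Answer: 011100000010111111100000 (7352288)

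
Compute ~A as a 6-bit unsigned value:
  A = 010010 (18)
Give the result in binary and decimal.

Flip each bit (0->1, 1->0):
  010010
  101101

Answer: 101101 (45)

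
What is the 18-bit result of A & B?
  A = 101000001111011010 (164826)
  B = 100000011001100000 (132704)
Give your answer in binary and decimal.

Apply & to each column (1 only where both bits are 1):
  101000001111011010
& 100000011001100000
--------------------
  100000001001000000

Answer: 100000001001000000 (131648)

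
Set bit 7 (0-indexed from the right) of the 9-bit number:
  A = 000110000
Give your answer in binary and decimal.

Mask = 1 << 7 = 010000000
Bit 7 of A is 0, so OR-ing with the mask flips it to 1.
  000110000
| 010000000
-----------
  010110000

Answer: 010110000 (176)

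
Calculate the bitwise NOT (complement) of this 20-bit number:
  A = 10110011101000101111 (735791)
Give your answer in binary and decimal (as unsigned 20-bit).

Flip each bit (0->1, 1->0):
  10110011101000101111
  01001100010111010000

Answer: 01001100010111010000 (312784)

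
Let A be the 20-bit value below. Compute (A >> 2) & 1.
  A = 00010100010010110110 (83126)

Bit 2 is the 3rd from the right.
  00010100010010110110
                   ^
That bit is 1.

Answer: 1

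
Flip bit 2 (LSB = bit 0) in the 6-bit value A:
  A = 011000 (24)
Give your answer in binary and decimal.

Mask = 1 << 2 = 000100
Bit 2 of A is 0; XOR with the mask flips it to 1.
  011000
^ 000100
--------
  011100

Answer: 011100 (28)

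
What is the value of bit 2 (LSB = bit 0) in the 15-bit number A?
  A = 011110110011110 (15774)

Bit 2 is the 3rd from the right.
  011110110011110
              ^
That bit is 1.

Answer: 1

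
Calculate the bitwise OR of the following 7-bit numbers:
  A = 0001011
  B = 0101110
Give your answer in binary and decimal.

Apply | to each column (1 where either bit is 1):
  0001011
| 0101110
---------
  0101111

Answer: 0101111 (47)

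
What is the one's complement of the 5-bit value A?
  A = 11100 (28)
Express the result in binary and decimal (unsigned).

Flip each bit (0->1, 1->0):
  11100
  00011

Answer: 00011 (3)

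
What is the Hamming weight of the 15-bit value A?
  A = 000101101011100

000101101011100
1-bits at positions (from bit 0 = LSB): 2, 3, 4, 6, 8, 9, 11
Count = 7

Answer: 7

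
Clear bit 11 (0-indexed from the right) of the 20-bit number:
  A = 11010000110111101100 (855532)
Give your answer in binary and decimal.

Mask = ~(1 << 11) = 11111111011111111111
Bit 11 of A is 1, so AND-ing with the mask clears it to 0.
  11010000110111101100
& 11111111011111111111
----------------------
  11010000010111101100

Answer: 11010000010111101100 (853484)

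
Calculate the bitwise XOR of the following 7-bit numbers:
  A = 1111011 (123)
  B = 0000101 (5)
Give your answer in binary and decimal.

Apply ^ to each column (1 where bits differ):
  1111011
^ 0000101
---------
  1111110

Answer: 1111110 (126)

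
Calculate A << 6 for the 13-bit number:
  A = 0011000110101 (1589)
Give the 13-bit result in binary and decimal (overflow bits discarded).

Shift left by 6: drop the top 6 bit(s), append 6 zero(s) on the right.
  0011000110101  ->  discard [001100], keep [0110101], append 000000
= 0110101000000

Answer: 0110101000000 (3392)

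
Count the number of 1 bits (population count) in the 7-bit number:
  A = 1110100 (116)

1110100
1-bits at positions (from bit 0 = LSB): 2, 4, 5, 6
Count = 4

Answer: 4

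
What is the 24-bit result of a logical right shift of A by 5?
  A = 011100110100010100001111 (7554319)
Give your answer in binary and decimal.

Logical shift right by 5: drop the bottom 5 bit(s), prepend 5 zero(s) on the left.
  011100110100010100001111  ->  keep [0111001101000101000], discard [01111], prepend 00000
= 000000111001101000101000

Answer: 000000111001101000101000 (236072)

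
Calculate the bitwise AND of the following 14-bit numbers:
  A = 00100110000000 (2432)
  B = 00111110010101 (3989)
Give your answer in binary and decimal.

Apply & to each column (1 only where both bits are 1):
  00100110000000
& 00111110010101
----------------
  00100110000000

Answer: 00100110000000 (2432)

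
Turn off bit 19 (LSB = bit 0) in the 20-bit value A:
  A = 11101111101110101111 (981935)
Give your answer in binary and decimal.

Mask = ~(1 << 19) = 01111111111111111111
Bit 19 of A is 1, so AND-ing with the mask clears it to 0.
  11101111101110101111
& 01111111111111111111
----------------------
  01101111101110101111

Answer: 01101111101110101111 (457647)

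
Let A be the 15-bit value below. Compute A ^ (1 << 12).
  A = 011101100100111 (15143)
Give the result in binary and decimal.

Mask = 1 << 12 = 001000000000000
Bit 12 of A is 1; XOR with the mask flips it to 0.
  011101100100111
^ 001000000000000
-----------------
  010101100100111

Answer: 010101100100111 (11047)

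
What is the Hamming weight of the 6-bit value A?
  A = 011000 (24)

011000
1-bits at positions (from bit 0 = LSB): 3, 4
Count = 2

Answer: 2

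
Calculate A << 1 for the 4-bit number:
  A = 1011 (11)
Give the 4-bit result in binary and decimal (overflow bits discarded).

Shift left by 1: drop the top 1 bit(s), append 1 zero(s) on the right.
  1011  ->  discard [1], keep [011], append 0
= 0110

Answer: 0110 (6)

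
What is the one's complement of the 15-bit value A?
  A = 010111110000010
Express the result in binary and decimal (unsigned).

Flip each bit (0->1, 1->0):
  010111110000010
  101000001111101

Answer: 101000001111101 (20605)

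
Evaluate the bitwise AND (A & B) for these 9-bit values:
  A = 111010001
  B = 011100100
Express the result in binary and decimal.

Apply & to each column (1 only where both bits are 1):
  111010001
& 011100100
-----------
  011000000

Answer: 011000000 (192)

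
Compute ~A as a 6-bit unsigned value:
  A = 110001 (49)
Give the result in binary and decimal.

Flip each bit (0->1, 1->0):
  110001
  001110

Answer: 001110 (14)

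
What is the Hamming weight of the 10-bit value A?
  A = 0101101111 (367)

0101101111
1-bits at positions (from bit 0 = LSB): 0, 1, 2, 3, 5, 6, 8
Count = 7

Answer: 7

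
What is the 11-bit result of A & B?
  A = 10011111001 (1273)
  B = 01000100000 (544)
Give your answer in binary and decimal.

Apply & to each column (1 only where both bits are 1):
  10011111001
& 01000100000
-------------
  00000100000

Answer: 00000100000 (32)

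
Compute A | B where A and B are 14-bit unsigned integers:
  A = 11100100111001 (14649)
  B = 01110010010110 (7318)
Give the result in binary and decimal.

Apply | to each column (1 where either bit is 1):
  11100100111001
| 01110010010110
----------------
  11110110111111

Answer: 11110110111111 (15807)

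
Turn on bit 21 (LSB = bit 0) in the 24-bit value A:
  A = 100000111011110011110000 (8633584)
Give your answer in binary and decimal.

Mask = 1 << 21 = 001000000000000000000000
Bit 21 of A is 0, so OR-ing with the mask flips it to 1.
  100000111011110011110000
| 001000000000000000000000
--------------------------
  101000111011110011110000

Answer: 101000111011110011110000 (10730736)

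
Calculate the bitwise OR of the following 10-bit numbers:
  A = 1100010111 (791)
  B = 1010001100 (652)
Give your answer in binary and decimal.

Apply | to each column (1 where either bit is 1):
  1100010111
| 1010001100
------------
  1110011111

Answer: 1110011111 (927)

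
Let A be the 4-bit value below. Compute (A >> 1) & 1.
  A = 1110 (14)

Bit 1 is the 2nd from the right.
  1110
    ^
That bit is 1.

Answer: 1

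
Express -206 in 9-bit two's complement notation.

1. Binary of +206:  011001110
2. Invert bits:     100110001
3. Add 1:           100110010

Answer: 100110010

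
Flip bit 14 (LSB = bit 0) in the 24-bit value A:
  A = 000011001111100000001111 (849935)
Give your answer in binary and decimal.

Mask = 1 << 14 = 000000000100000000000000
Bit 14 of A is 1; XOR with the mask flips it to 0.
  000011001111100000001111
^ 000000000100000000000000
--------------------------
  000011001011100000001111

Answer: 000011001011100000001111 (833551)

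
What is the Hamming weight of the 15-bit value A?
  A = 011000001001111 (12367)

011000001001111
1-bits at positions (from bit 0 = LSB): 0, 1, 2, 3, 6, 12, 13
Count = 7

Answer: 7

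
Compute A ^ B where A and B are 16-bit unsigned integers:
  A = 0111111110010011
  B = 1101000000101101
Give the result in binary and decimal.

Apply ^ to each column (1 where bits differ):
  0111111110010011
^ 1101000000101101
------------------
  1010111110111110

Answer: 1010111110111110 (44990)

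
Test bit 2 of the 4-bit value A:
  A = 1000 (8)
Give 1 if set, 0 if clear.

Bit 2 is the 3rd from the right.
  1000
   ^
That bit is 0.

Answer: 0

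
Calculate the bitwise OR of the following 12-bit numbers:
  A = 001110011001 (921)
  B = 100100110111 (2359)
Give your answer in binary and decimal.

Apply | to each column (1 where either bit is 1):
  001110011001
| 100100110111
--------------
  101110111111

Answer: 101110111111 (3007)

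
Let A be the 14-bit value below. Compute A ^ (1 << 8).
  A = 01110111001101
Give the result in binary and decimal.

Mask = 1 << 8 = 00000100000000
Bit 8 of A is 1; XOR with the mask flips it to 0.
  01110111001101
^ 00000100000000
----------------
  01110011001101

Answer: 01110011001101 (7373)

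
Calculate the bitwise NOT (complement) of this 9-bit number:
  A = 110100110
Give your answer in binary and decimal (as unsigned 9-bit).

Flip each bit (0->1, 1->0):
  110100110
  001011001

Answer: 001011001 (89)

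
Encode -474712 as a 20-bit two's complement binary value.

1. Binary of +474712:  01110011111001011000
2. Invert bits:     10001100000110100111
3. Add 1:           10001100000110101000

Answer: 10001100000110101000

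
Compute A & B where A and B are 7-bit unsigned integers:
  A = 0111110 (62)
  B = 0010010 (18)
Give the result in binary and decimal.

Apply & to each column (1 only where both bits are 1):
  0111110
& 0010010
---------
  0010010

Answer: 0010010 (18)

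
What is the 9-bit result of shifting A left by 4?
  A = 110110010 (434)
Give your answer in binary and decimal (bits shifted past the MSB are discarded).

Shift left by 4: drop the top 4 bit(s), append 4 zero(s) on the right.
  110110010  ->  discard [1101], keep [10010], append 0000
= 100100000

Answer: 100100000 (288)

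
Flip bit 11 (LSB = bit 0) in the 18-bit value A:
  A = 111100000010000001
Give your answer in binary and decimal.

Mask = 1 << 11 = 000000100000000000
Bit 11 of A is 0; XOR with the mask flips it to 1.
  111100000010000001
^ 000000100000000000
--------------------
  111100100010000001

Answer: 111100100010000001 (247937)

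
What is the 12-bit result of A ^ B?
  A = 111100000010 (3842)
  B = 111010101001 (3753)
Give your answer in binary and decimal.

Apply ^ to each column (1 where bits differ):
  111100000010
^ 111010101001
--------------
  000110101011

Answer: 000110101011 (427)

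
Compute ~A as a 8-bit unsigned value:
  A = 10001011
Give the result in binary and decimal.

Flip each bit (0->1, 1->0):
  10001011
  01110100

Answer: 01110100 (116)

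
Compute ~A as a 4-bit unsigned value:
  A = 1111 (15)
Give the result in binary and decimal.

Flip each bit (0->1, 1->0):
  1111
  0000

Answer: 0000 (0)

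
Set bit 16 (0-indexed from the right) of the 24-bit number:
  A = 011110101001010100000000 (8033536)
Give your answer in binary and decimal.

Mask = 1 << 16 = 000000010000000000000000
Bit 16 of A is 0, so OR-ing with the mask flips it to 1.
  011110101001010100000000
| 000000010000000000000000
--------------------------
  011110111001010100000000

Answer: 011110111001010100000000 (8099072)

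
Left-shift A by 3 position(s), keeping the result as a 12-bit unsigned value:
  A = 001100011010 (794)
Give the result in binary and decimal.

Shift left by 3: drop the top 3 bit(s), append 3 zero(s) on the right.
  001100011010  ->  discard [001], keep [100011010], append 000
= 100011010000

Answer: 100011010000 (2256)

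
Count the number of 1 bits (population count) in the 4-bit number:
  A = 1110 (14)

1110
1-bits at positions (from bit 0 = LSB): 1, 2, 3
Count = 3

Answer: 3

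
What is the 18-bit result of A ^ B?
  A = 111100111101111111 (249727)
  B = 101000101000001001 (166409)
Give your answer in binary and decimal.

Apply ^ to each column (1 where bits differ):
  111100111101111111
^ 101000101000001001
--------------------
  010100010101110110

Answer: 010100010101110110 (83318)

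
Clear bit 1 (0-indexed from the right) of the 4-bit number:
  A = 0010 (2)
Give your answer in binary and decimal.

Mask = ~(1 << 1) = 1101
Bit 1 of A is 1, so AND-ing with the mask clears it to 0.
  0010
& 1101
------
  0000

Answer: 0000 (0)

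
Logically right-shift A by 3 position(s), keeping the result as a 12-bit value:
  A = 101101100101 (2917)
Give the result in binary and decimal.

Logical shift right by 3: drop the bottom 3 bit(s), prepend 3 zero(s) on the left.
  101101100101  ->  keep [101101100], discard [101], prepend 000
= 000101101100

Answer: 000101101100 (364)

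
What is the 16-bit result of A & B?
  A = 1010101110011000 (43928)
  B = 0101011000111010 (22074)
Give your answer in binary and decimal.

Apply & to each column (1 only where both bits are 1):
  1010101110011000
& 0101011000111010
------------------
  0000001000011000

Answer: 0000001000011000 (536)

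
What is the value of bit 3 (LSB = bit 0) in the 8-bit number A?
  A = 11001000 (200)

Bit 3 is the 4th from the right.
  11001000
      ^
That bit is 1.

Answer: 1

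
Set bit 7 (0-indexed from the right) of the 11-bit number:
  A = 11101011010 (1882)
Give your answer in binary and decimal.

Mask = 1 << 7 = 00010000000
Bit 7 of A is 0, so OR-ing with the mask flips it to 1.
  11101011010
| 00010000000
-------------
  11111011010

Answer: 11111011010 (2010)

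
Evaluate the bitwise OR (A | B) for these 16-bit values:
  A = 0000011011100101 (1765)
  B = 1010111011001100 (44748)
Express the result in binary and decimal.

Apply | to each column (1 where either bit is 1):
  0000011011100101
| 1010111011001100
------------------
  1010111011101101

Answer: 1010111011101101 (44781)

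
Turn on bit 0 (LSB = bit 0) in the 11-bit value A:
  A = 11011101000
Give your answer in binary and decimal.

Mask = 1 << 0 = 00000000001
Bit 0 of A is 0, so OR-ing with the mask flips it to 1.
  11011101000
| 00000000001
-------------
  11011101001

Answer: 11011101001 (1769)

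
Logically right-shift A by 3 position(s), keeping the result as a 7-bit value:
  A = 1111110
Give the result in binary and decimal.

Logical shift right by 3: drop the bottom 3 bit(s), prepend 3 zero(s) on the left.
  1111110  ->  keep [1111], discard [110], prepend 000
= 0001111

Answer: 0001111 (15)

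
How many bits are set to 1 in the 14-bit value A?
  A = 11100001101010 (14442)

11100001101010
1-bits at positions (from bit 0 = LSB): 1, 3, 5, 6, 11, 12, 13
Count = 7

Answer: 7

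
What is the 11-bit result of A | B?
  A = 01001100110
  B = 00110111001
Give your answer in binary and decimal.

Apply | to each column (1 where either bit is 1):
  01001100110
| 00110111001
-------------
  01111111111

Answer: 01111111111 (1023)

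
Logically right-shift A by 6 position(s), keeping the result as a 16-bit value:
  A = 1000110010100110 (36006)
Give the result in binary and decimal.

Logical shift right by 6: drop the bottom 6 bit(s), prepend 6 zero(s) on the left.
  1000110010100110  ->  keep [1000110010], discard [100110], prepend 000000
= 0000001000110010

Answer: 0000001000110010 (562)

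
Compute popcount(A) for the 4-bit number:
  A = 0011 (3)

0011
1-bits at positions (from bit 0 = LSB): 0, 1
Count = 2

Answer: 2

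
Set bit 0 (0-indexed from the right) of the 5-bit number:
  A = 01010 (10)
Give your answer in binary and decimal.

Mask = 1 << 0 = 00001
Bit 0 of A is 0, so OR-ing with the mask flips it to 1.
  01010
| 00001
-------
  01011

Answer: 01011 (11)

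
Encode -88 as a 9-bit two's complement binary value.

1. Binary of +88:  001011000
2. Invert bits:     110100111
3. Add 1:           110101000

Answer: 110101000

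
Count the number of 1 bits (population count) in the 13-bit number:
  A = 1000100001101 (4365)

1000100001101
1-bits at positions (from bit 0 = LSB): 0, 2, 3, 8, 12
Count = 5

Answer: 5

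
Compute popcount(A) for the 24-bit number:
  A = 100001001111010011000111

100001001111010011000111
1-bits at positions (from bit 0 = LSB): 0, 1, 2, 6, 7, 10, 12, 13, 14, 15, 18, 23
Count = 12

Answer: 12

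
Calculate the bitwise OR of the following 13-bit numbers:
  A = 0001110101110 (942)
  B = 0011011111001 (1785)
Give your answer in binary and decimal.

Apply | to each column (1 where either bit is 1):
  0001110101110
| 0011011111001
---------------
  0011111111111

Answer: 0011111111111 (2047)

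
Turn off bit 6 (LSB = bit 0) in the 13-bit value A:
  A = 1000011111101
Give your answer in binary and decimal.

Mask = ~(1 << 6) = 1111110111111
Bit 6 of A is 1, so AND-ing with the mask clears it to 0.
  1000011111101
& 1111110111111
---------------
  1000010111101

Answer: 1000010111101 (4285)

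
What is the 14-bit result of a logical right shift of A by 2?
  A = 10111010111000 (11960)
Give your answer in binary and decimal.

Logical shift right by 2: drop the bottom 2 bit(s), prepend 2 zero(s) on the left.
  10111010111000  ->  keep [101110101110], discard [00], prepend 00
= 00101110101110

Answer: 00101110101110 (2990)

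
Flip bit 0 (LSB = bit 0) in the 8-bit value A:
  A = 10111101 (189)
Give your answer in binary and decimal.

Mask = 1 << 0 = 00000001
Bit 0 of A is 1; XOR with the mask flips it to 0.
  10111101
^ 00000001
----------
  10111100

Answer: 10111100 (188)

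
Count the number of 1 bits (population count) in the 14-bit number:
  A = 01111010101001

01111010101001
1-bits at positions (from bit 0 = LSB): 0, 3, 5, 7, 9, 10, 11, 12
Count = 8

Answer: 8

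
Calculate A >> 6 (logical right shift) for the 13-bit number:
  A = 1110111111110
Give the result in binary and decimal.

Logical shift right by 6: drop the bottom 6 bit(s), prepend 6 zero(s) on the left.
  1110111111110  ->  keep [1110111], discard [111110], prepend 000000
= 0000001110111

Answer: 0000001110111 (119)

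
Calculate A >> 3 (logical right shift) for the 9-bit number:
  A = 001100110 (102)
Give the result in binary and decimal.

Logical shift right by 3: drop the bottom 3 bit(s), prepend 3 zero(s) on the left.
  001100110  ->  keep [001100], discard [110], prepend 000
= 000001100

Answer: 000001100 (12)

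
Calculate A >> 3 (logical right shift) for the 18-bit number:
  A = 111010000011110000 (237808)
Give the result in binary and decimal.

Logical shift right by 3: drop the bottom 3 bit(s), prepend 3 zero(s) on the left.
  111010000011110000  ->  keep [111010000011110], discard [000], prepend 000
= 000111010000011110

Answer: 000111010000011110 (29726)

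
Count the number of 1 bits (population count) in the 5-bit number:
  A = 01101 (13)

01101
1-bits at positions (from bit 0 = LSB): 0, 2, 3
Count = 3

Answer: 3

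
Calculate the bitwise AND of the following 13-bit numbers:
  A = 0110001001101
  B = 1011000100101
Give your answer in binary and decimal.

Apply & to each column (1 only where both bits are 1):
  0110001001101
& 1011000100101
---------------
  0010000000101

Answer: 0010000000101 (1029)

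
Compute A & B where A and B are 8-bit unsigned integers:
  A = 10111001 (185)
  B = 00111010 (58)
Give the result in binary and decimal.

Apply & to each column (1 only where both bits are 1):
  10111001
& 00111010
----------
  00111000

Answer: 00111000 (56)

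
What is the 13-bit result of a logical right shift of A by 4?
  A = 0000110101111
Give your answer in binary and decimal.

Logical shift right by 4: drop the bottom 4 bit(s), prepend 4 zero(s) on the left.
  0000110101111  ->  keep [000011010], discard [1111], prepend 0000
= 0000000011010

Answer: 0000000011010 (26)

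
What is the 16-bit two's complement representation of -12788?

1. Binary of +12788:  0011000111110100
2. Invert bits:     1100111000001011
3. Add 1:           1100111000001100

Answer: 1100111000001100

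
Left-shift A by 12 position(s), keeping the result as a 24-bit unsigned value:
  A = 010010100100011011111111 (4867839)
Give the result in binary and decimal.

Shift left by 12: drop the top 12 bit(s), append 12 zero(s) on the right.
  010010100100011011111111  ->  discard [010010100100], keep [011011111111], append 000000000000
= 011011111111000000000000

Answer: 011011111111000000000000 (7335936)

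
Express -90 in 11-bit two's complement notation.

1. Binary of +90:  00001011010
2. Invert bits:     11110100101
3. Add 1:           11110100110

Answer: 11110100110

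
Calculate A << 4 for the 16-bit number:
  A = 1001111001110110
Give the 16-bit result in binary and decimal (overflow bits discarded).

Shift left by 4: drop the top 4 bit(s), append 4 zero(s) on the right.
  1001111001110110  ->  discard [1001], keep [111001110110], append 0000
= 1110011101100000

Answer: 1110011101100000 (59232)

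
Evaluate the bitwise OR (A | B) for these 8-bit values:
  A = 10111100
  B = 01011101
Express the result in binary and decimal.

Apply | to each column (1 where either bit is 1):
  10111100
| 01011101
----------
  11111101

Answer: 11111101 (253)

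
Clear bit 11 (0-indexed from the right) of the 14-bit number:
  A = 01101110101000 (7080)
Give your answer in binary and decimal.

Mask = ~(1 << 11) = 11011111111111
Bit 11 of A is 1, so AND-ing with the mask clears it to 0.
  01101110101000
& 11011111111111
----------------
  01001110101000

Answer: 01001110101000 (5032)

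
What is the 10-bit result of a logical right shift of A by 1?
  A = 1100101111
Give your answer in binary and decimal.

Logical shift right by 1: drop the bottom 1 bit(s), prepend 1 zero(s) on the left.
  1100101111  ->  keep [110010111], discard [1], prepend 0
= 0110010111

Answer: 0110010111 (407)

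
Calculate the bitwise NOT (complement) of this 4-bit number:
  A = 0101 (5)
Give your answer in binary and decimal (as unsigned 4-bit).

Flip each bit (0->1, 1->0):
  0101
  1010

Answer: 1010 (10)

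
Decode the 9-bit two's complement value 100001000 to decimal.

MSB is 1, so the value is negative. Find the magnitude:
1. Invert bits:  011110111
2. Add 1:        011111000  = 248
3. Apply sign:   -248

Answer: -248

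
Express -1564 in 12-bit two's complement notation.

1. Binary of +1564:  011000011100
2. Invert bits:     100111100011
3. Add 1:           100111100100

Answer: 100111100100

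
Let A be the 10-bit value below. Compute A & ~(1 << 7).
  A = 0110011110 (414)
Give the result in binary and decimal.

Mask = ~(1 << 7) = 1101111111
Bit 7 of A is 1, so AND-ing with the mask clears it to 0.
  0110011110
& 1101111111
------------
  0100011110

Answer: 0100011110 (286)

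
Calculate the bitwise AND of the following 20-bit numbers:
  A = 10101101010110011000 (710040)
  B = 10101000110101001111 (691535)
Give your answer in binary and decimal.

Apply & to each column (1 only where both bits are 1):
  10101101010110011000
& 10101000110101001111
----------------------
  10101000010100001000

Answer: 10101000010100001000 (689416)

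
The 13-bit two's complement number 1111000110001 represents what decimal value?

MSB is 1, so the value is negative. Find the magnitude:
1. Invert bits:  0000111001110
2. Add 1:        0000111001111  = 463
3. Apply sign:   -463

Answer: -463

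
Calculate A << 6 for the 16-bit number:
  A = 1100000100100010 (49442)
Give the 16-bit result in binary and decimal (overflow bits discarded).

Shift left by 6: drop the top 6 bit(s), append 6 zero(s) on the right.
  1100000100100010  ->  discard [110000], keep [0100100010], append 000000
= 0100100010000000

Answer: 0100100010000000 (18560)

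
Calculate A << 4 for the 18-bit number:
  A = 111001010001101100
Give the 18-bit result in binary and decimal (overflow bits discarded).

Shift left by 4: drop the top 4 bit(s), append 4 zero(s) on the right.
  111001010001101100  ->  discard [1110], keep [01010001101100], append 0000
= 010100011011000000

Answer: 010100011011000000 (83648)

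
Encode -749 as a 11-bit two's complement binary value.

1. Binary of +749:  01011101101
2. Invert bits:     10100010010
3. Add 1:           10100010011

Answer: 10100010011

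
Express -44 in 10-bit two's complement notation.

1. Binary of +44:  0000101100
2. Invert bits:     1111010011
3. Add 1:           1111010100

Answer: 1111010100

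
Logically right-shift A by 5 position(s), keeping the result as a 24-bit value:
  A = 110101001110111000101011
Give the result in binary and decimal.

Logical shift right by 5: drop the bottom 5 bit(s), prepend 5 zero(s) on the left.
  110101001110111000101011  ->  keep [1101010011101110001], discard [01011], prepend 00000
= 000001101010011101110001

Answer: 000001101010011101110001 (436081)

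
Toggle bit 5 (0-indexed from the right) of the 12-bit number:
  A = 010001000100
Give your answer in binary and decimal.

Mask = 1 << 5 = 000000100000
Bit 5 of A is 0; XOR with the mask flips it to 1.
  010001000100
^ 000000100000
--------------
  010001100100

Answer: 010001100100 (1124)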